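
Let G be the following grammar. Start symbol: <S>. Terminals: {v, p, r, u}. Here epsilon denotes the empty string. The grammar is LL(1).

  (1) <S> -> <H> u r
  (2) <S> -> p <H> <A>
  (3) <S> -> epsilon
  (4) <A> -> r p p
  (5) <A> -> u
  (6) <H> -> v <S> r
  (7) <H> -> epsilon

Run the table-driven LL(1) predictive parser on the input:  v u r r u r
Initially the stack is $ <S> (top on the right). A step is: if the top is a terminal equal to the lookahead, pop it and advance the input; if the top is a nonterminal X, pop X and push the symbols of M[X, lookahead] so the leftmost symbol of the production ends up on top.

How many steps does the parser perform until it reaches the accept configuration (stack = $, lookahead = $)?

10

step 1: stack=$ <S>  input=v u r r u r $  — expand <S> -> <H> u r
step 2: stack=$ r u <H>  input=v u r r u r $  — expand <H> -> v <S> r
step 3: stack=$ r u r <S> v  input=v u r r u r $  — match v
step 4: stack=$ r u r <S>  input=u r r u r $  — expand <S> -> <H> u r
step 5: stack=$ r u r r u <H>  input=u r r u r $  — expand <H> -> epsilon
step 6: stack=$ r u r r u  input=u r r u r $  — match u
step 7: stack=$ r u r r  input=r r u r $  — match r
step 8: stack=$ r u r  input=r u r $  — match r
step 9: stack=$ r u  input=u r $  — match u
step 10: stack=$ r  input=r $  — match r
Accept reached after 10 steps.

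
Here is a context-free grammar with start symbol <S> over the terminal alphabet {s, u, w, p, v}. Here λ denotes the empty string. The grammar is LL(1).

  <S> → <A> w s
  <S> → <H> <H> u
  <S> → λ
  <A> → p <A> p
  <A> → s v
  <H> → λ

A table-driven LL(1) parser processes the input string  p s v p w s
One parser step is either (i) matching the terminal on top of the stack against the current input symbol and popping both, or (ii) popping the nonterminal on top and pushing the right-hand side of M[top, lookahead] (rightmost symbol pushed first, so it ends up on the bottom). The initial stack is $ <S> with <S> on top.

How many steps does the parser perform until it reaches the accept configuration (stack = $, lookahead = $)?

9

step 1: stack=$ <S>  input=p s v p w s $  — expand <S> → <A> w s
step 2: stack=$ s w <A>  input=p s v p w s $  — expand <A> → p <A> p
step 3: stack=$ s w p <A> p  input=p s v p w s $  — match p
step 4: stack=$ s w p <A>  input=s v p w s $  — expand <A> → s v
step 5: stack=$ s w p v s  input=s v p w s $  — match s
step 6: stack=$ s w p v  input=v p w s $  — match v
step 7: stack=$ s w p  input=p w s $  — match p
step 8: stack=$ s w  input=w s $  — match w
step 9: stack=$ s  input=s $  — match s
Accept reached after 9 steps.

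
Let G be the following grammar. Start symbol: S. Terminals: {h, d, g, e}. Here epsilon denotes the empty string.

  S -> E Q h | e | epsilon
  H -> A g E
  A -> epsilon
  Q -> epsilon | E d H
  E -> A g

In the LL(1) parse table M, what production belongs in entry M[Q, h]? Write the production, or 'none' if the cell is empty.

FIRST(A): from A->epsilon we get {epsilon}. So FIRST(A) = {epsilon}.
FIRST(H): from H->A g E we get {g}. So FIRST(H) = {g}.
FIRST(E): from E->A g we get {g}. So FIRST(E) = {g}.
FIRST(S): from S->E Q h we get {g}; from S->e we get {e}; from S->epsilon we get {epsilon}. So FIRST(S) = {epsilon, e, g}.
FIRST(Q): from Q->epsilon we get {epsilon}; from Q->E d H we get {g}. So FIRST(Q) = {epsilon, g}.
FOLLOW(S) includes $ since S is the start symbol.
FOLLOW(Q): in S->E Q h, Q is followed by h with FIRST {h}. Thus FOLLOW(Q) = {h}.
For Q -> epsilon: FIRST(epsilon) = {epsilon}, so it goes in M[Q, t] for t ∈ {}; since epsilon ∈ FIRST, also for every t ∈ FOLLOW(Q) = {h}.
For Q -> E d H: FIRST(E d H) = {g}, so it goes in M[Q, t] for t ∈ {g}.

Q -> epsilon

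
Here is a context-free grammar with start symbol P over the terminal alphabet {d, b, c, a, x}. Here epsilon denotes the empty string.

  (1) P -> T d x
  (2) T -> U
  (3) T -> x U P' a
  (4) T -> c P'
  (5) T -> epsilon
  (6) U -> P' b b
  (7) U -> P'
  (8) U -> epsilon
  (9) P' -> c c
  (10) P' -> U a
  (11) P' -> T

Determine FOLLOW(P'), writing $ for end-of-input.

{a, b, c, d, x}

FIRST(P): from P->T d x we get {a, b, c, d, x}. So FIRST(P) = {a, b, c, d, x}.
FIRST(T): from T->U we get {epsilon, a, b, c, x}; from T->x U P' a we get {x}; from T->c P' we get {c}; from T->epsilon we get {epsilon}. So FIRST(T) = {epsilon, a, b, c, x}.
FIRST(U): from U->P' b b we get {a, b, c, x}; from U->P' we get {epsilon, a, b, c, x}; from U->epsilon we get {epsilon}. So FIRST(U) = {epsilon, a, b, c, x}.
FIRST(P'): from P'->c c we get {c}; from P'->U a we get {a, b, c, x}; from P'->T we get {epsilon, a, b, c, x}. So FIRST(P') = {epsilon, a, b, c, x}.
FOLLOW(P) includes $ since P is the start symbol.
FOLLOW(P): P appears on no right-hand side. Thus FOLLOW(P) = {$}.
FOLLOW(T): in P->T d x, T is followed by d x with FIRST {d}; in P'->T, the suffix after T is empty, so FOLLOW(T) ⊇ FOLLOW(P') = {a, b, c, d, x}. Thus FOLLOW(T) = {a, b, c, d, x}.
FOLLOW(U): in T->U, the suffix after U is empty, so FOLLOW(U) ⊇ FOLLOW(T) = {a, b, c, d, x}; in T->x U P' a, U is followed by P' a with FIRST {a, b, c, x}; in P'->U a, U is followed by a with FIRST {a}. Thus FOLLOW(U) = {a, b, c, d, x}.
FOLLOW(P'): in T->x U P' a, P' is followed by a with FIRST {a}; in T->c P', the suffix after P' is empty, so FOLLOW(P') ⊇ FOLLOW(T) = {a, b, c, d, x}; in U->P' b b, P' is followed by b b with FIRST {b}; in U->P', the suffix after P' is empty, so FOLLOW(P') ⊇ FOLLOW(U) = {a, b, c, d, x}. Thus FOLLOW(P') = {a, b, c, d, x}.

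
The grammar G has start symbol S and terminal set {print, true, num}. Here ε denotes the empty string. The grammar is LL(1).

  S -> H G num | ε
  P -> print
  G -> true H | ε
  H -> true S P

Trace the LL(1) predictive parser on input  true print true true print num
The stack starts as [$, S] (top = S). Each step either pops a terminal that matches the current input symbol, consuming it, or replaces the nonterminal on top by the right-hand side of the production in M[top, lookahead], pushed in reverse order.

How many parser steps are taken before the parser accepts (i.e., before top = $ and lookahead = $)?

      Stack             Input                             Action
   1  $ S               true print true true print num $  expand S -> H G num
   2  $ num G H         true print true true print num $  expand H -> true S P
   3  $ num G P S true  true print true true print num $  match true
   4  $ num G P S       print true true print num $       expand S -> ε
   5  $ num G P         print true true print num $       expand P -> print
   6  $ num G print     print true true print num $       match print
   7  $ num G           true true print num $             expand G -> true H
   8  $ num H true      true true print num $             match true
   9  $ num H           true print num $                  expand H -> true S P
  10  $ num P S true    true print num $                  match true
  11  $ num P S         print num $                       expand S -> ε
  12  $ num P           print num $                       expand P -> print
  13  $ num print       print num $                       match print
  14  $ num             num $                             match num
Accept reached after 14 steps.

14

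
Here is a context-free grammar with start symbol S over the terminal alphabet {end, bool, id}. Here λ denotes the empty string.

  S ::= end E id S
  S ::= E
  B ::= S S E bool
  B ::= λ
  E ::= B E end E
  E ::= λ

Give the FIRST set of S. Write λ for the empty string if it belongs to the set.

{λ, bool, end}

FIRST(S): from S::=end E id S we get {end}; from S::=E we get {λ, bool, end}. So FIRST(S) = {λ, bool, end}.
FIRST(B): from B::=S S E bool we get {bool, end}; from B::=λ we get {λ}. So FIRST(B) = {λ, bool, end}.
FIRST(E): from E::=B E end E we get {bool, end}; from E::=λ we get {λ}. So FIRST(E) = {λ, bool, end}.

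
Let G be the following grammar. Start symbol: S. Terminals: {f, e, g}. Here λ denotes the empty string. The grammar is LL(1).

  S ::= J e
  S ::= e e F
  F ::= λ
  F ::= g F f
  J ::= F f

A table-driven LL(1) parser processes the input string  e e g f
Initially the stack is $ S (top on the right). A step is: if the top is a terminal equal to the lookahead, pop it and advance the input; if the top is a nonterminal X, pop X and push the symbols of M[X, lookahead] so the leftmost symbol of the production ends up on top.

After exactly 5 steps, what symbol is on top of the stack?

step 1: stack=$ S  input=e e g f $  — expand S ::= e e F
step 2: stack=$ F e e  input=e e g f $  — match e
step 3: stack=$ F e  input=e g f $  — match e
step 4: stack=$ F  input=g f $  — expand F ::= g F f
step 5: stack=$ f F g  input=g f $  — match g
Stack after step 5: $ f F (top = F).

F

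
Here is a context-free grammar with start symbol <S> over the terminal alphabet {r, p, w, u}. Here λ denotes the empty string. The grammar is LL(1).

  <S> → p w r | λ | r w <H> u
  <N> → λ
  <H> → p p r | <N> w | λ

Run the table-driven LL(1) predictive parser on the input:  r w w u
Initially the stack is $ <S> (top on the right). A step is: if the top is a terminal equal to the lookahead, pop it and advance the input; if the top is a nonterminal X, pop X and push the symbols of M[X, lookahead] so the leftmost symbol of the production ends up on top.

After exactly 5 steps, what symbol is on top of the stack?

step 1: stack=$ <S>  input=r w w u $  — expand <S> → r w <H> u
step 2: stack=$ u <H> w r  input=r w w u $  — match r
step 3: stack=$ u <H> w  input=w w u $  — match w
step 4: stack=$ u <H>  input=w u $  — expand <H> → <N> w
step 5: stack=$ u w <N>  input=w u $  — expand <N> → λ
Stack after step 5: $ u w (top = w).

w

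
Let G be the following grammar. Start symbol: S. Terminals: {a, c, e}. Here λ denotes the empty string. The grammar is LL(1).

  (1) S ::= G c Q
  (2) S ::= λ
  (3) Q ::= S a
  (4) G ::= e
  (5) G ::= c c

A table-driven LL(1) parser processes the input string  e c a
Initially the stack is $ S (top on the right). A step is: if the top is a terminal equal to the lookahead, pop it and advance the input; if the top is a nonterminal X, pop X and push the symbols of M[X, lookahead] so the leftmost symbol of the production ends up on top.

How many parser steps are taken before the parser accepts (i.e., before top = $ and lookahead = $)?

     Stack    Input    Action
  1  $ S      e c a $  expand S ::= G c Q
  2  $ Q c G  e c a $  expand G ::= e
  3  $ Q c e  e c a $  match e
  4  $ Q c    c a $    match c
  5  $ Q      a $      expand Q ::= S a
  6  $ a S    a $      expand S ::= λ
  7  $ a      a $      match a
Accept reached after 7 steps.

7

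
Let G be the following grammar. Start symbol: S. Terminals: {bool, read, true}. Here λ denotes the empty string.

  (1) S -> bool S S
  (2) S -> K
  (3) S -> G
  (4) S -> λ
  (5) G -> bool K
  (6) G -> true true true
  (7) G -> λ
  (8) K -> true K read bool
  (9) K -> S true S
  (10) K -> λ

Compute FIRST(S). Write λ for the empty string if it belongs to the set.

FIRST(G): from G->bool K we get {bool}; from G->true true true we get {true}; from G->λ we get {λ}. So FIRST(G) = {λ, bool, true}.
FIRST(S): from S->bool S S we get {bool}; from S->K we get {λ, bool, true}; from S->G we get {λ, bool, true}; from S->λ we get {λ}. So FIRST(S) = {λ, bool, true}.
FIRST(K): from K->true K read bool we get {true}; from K->S true S we get {bool, true}; from K->λ we get {λ}. So FIRST(K) = {λ, bool, true}.

{λ, bool, true}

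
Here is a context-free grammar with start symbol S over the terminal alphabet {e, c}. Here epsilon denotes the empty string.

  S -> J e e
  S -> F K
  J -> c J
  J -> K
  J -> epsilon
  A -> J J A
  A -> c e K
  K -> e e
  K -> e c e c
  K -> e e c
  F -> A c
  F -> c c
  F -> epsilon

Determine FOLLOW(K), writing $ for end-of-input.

{$, c, e}

FIRST(K) = {e}
FIRST(J) = {epsilon, c, e}  (via K)
FIRST(A) = {c, e}  (via J J A)
FIRST(F) = {epsilon, c, e}  (via A c)
FIRST(S) = {c, e}  (via J e e, F K)
FOLLOW(S) includes $ since S is the start symbol.
FOLLOW(S): S appears on no right-hand side. Thus FOLLOW(S) = {$}.
FOLLOW(J): in S->J e e, J is followed by e e with FIRST {e}; in J->c J, the suffix after J is empty (adds nothing new); in A->J J A (occurrence 1), J is followed by J A with FIRST {c, e}; in A->J J A (occurrence 2), J is followed by A with FIRST {c, e}. Thus FOLLOW(J) = {c, e}.
FOLLOW(A): in A->J J A, the suffix after A is empty (adds nothing new); in F->A c, A is followed by c with FIRST {c}. Thus FOLLOW(A) = {c}.
FOLLOW(K): in S->F K, the suffix after K is empty, so FOLLOW(K) ⊇ FOLLOW(S) = {$}; in J->K, the suffix after K is empty, so FOLLOW(K) ⊇ FOLLOW(J) = {c, e}; in A->c e K, the suffix after K is empty, so FOLLOW(K) ⊇ FOLLOW(A) = {c}. Thus FOLLOW(K) = {$, c, e}.
FOLLOW(F): in S->F K, F is followed by K with FIRST {e}. Thus FOLLOW(F) = {e}.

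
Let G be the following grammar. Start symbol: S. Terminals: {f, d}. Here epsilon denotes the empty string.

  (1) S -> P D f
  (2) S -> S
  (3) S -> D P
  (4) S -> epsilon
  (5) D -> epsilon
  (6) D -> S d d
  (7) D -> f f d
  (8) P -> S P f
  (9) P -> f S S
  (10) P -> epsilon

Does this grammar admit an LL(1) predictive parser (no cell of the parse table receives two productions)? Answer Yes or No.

FIRST(S) = {epsilon, d, f}
FIRST(D) = {epsilon, d, f}
FIRST(P) = {epsilon, d, f}
FOLLOW(S) = {$, d, f}
FOLLOW(D) = {$, d, f}
FOLLOW(P) = {$, d, f}
Cell M[D, d] receives both D -> epsilon and D -> S d d — the grammar is not LL(1).

No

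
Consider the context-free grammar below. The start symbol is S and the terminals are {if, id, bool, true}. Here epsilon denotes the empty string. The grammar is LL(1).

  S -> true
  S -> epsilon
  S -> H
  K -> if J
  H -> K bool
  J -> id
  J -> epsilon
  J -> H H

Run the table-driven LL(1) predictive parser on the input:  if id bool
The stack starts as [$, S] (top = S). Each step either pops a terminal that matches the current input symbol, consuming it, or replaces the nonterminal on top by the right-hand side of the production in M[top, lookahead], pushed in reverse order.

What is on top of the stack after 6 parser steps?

bool

     Stack        Input         Action
  1  $ S          if id bool $  expand S -> H
  2  $ H          if id bool $  expand H -> K bool
  3  $ bool K     if id bool $  expand K -> if J
  4  $ bool J if  if id bool $  match if
  5  $ bool J     id bool $     expand J -> id
  6  $ bool id    id bool $     match id
Stack after step 6: $ bool (top = bool).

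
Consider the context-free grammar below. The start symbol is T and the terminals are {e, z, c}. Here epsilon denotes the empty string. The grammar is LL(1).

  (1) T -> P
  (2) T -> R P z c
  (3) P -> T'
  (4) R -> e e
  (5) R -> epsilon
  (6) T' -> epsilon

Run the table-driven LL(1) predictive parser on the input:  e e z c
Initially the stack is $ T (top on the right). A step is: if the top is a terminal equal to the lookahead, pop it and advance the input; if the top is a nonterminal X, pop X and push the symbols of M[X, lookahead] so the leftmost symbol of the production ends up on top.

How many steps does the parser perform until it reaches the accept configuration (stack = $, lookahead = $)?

     Stack        Input      Action
  1  $ T          e e z c $  expand T -> R P z c
  2  $ c z P R    e e z c $  expand R -> e e
  3  $ c z P e e  e e z c $  match e
  4  $ c z P e    e z c $    match e
  5  $ c z P      z c $      expand P -> T'
  6  $ c z T'     z c $      expand T' -> epsilon
  7  $ c z        z c $      match z
  8  $ c          c $        match c
Accept reached after 8 steps.

8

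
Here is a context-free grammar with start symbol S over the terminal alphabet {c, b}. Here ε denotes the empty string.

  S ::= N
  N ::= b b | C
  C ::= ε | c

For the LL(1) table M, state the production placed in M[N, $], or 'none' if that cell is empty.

FIRST(C) = {ε, c}
FIRST(N) = {ε, b, c}  (via C)
FIRST(S) = {ε, b, c}  (via N)
FOLLOW(S) includes $ since S is the start symbol.
FOLLOW(S): S appears on no right-hand side. Thus FOLLOW(S) = {$}.
FOLLOW(N): in S::=N, the suffix after N is empty, so FOLLOW(N) ⊇ FOLLOW(S) = {$}. Thus FOLLOW(N) = {$}.
For N ::= b b: FIRST(b b) = {b}, so it goes in M[N, t] for t ∈ {b}.
For N ::= C: FIRST(C) = {ε, c}, so it goes in M[N, t] for t ∈ {c}; since ε ∈ FIRST, also for every t ∈ FOLLOW(N) = {$}.

N ::= C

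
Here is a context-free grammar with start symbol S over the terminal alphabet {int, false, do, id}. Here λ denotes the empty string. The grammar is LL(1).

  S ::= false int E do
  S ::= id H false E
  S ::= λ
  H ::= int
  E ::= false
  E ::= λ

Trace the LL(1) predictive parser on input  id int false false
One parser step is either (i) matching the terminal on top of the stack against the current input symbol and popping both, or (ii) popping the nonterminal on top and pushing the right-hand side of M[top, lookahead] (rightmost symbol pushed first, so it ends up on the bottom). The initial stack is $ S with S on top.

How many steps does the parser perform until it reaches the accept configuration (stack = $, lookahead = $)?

7

     Stack           Input                 Action
  1  $ S             id int false false $  expand S ::= id H false E
  2  $ E false H id  id int false false $  match id
  3  $ E false H     int false false $     expand H ::= int
  4  $ E false int   int false false $     match int
  5  $ E false       false false $         match false
  6  $ E             false $               expand E ::= false
  7  $ false         false $               match false
Accept reached after 7 steps.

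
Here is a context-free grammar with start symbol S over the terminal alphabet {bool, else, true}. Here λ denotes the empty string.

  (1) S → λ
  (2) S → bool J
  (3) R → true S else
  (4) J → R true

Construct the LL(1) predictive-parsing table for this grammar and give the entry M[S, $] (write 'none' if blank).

S → λ

FIRST(S) = {λ, bool}
FIRST(R) = {true}
FIRST(J) = {true}  (via R true)
FOLLOW(S) includes $ since S is the start symbol.
FOLLOW(S): in R→true S else, S is followed by else with FIRST {else}. Thus FOLLOW(S) = {$, else}.
For S → λ: FIRST(λ) = {λ}, so it goes in M[S, t] for t ∈ {}; since λ ∈ FIRST, also for every t ∈ FOLLOW(S) = {$, else}.
For S → bool J: FIRST(bool J) = {bool}, so it goes in M[S, t] for t ∈ {bool}.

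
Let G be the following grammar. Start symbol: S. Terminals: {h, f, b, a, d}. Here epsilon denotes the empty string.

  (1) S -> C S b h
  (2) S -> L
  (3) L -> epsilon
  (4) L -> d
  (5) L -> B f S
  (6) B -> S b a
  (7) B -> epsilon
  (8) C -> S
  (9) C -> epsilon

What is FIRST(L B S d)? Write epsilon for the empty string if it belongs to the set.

{b, d, f}

FIRST(S) = {epsilon, b, d, f}  (via C S b h, L)
FIRST(B) = {epsilon, b, d, f}  (via S b a)
FIRST(C) = {epsilon, b, d, f}  (via S)
FIRST(L) = {epsilon, b, d, f}  (via B f S)
FIRST(L B S d): take FIRST of each symbol in turn, carrying on past any symbol whose FIRST contains epsilon; result {b, d, f}.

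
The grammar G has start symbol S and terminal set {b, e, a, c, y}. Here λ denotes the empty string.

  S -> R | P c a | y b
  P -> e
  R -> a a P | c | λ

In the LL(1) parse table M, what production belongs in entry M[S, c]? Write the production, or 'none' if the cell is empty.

FIRST(P) = {e}
FIRST(R) = {λ, a, c}
FIRST(S) = {λ, a, c, e, y}  (via R, P c a)
FOLLOW(S) includes $ since S is the start symbol.
FOLLOW(S): S appears on no right-hand side. Thus FOLLOW(S) = {$}.
For S -> R: FIRST(R) = {λ, a, c}, so it goes in M[S, t] for t ∈ {a, c}; since λ ∈ FIRST, also for every t ∈ FOLLOW(S) = {$}.
For S -> P c a: FIRST(P c a) = {e}, so it goes in M[S, t] for t ∈ {e}.
For S -> y b: FIRST(y b) = {y}, so it goes in M[S, t] for t ∈ {y}.

S -> R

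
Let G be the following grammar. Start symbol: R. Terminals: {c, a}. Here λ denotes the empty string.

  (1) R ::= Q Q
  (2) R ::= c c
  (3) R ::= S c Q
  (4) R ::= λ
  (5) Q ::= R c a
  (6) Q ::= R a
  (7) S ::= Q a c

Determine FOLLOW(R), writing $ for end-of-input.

FIRST(R): from R::=Q Q we get {a, c}; from R::=c c we get {c}; from R::=S c Q we get {a, c}; from R::=λ we get {λ}. So FIRST(R) = {λ, a, c}.
FIRST(Q): from Q::=R c a we get {a, c}; from Q::=R a we get {a, c}. So FIRST(Q) = {a, c}.
FIRST(S): from S::=Q a c we get {a, c}. So FIRST(S) = {a, c}.
FOLLOW(R) includes $ since R is the start symbol.
FOLLOW(R): in Q::=R c a, R is followed by c a with FIRST {c}; in Q::=R a, R is followed by a with FIRST {a}. Thus FOLLOW(R) = {$, a, c}.
FOLLOW(Q): in R::=Q Q (occurrence 1), Q is followed by Q with FIRST {a, c}; in R::=Q Q (occurrence 2), the suffix after Q is empty, so FOLLOW(Q) ⊇ FOLLOW(R) = {$, a, c}; in R::=S c Q, the suffix after Q is empty, so FOLLOW(Q) ⊇ FOLLOW(R) = {$, a, c}; in S::=Q a c, Q is followed by a c with FIRST {a}. Thus FOLLOW(Q) = {$, a, c}.
FOLLOW(S): in R::=S c Q, S is followed by c Q with FIRST {c}. Thus FOLLOW(S) = {c}.

{$, a, c}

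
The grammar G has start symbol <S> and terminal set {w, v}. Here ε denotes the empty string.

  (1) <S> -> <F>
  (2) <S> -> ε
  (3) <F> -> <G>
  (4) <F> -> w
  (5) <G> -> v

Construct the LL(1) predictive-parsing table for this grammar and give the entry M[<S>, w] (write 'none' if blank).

FIRST(<G>): from <G>->v we get {v}. So FIRST(<G>) = {v}.
FIRST(<F>): from <F>-><G> we get {v}; from <F>->w we get {w}. So FIRST(<F>) = {v, w}.
FIRST(<S>): from <S>-><F> we get {v, w}; from <S>->ε we get {ε}. So FIRST(<S>) = {ε, v, w}.
FOLLOW(<S>) includes $ since <S> is the start symbol.
FOLLOW(<S>): <S> appears on no right-hand side. Thus FOLLOW(<S>) = {$}.
For <S> -> <F>: FIRST(<F>) = {v, w}, so it goes in M[<S>, t] for t ∈ {v, w}.
For <S> -> ε: FIRST(ε) = {ε}, so it goes in M[<S>, t] for t ∈ {}; since ε ∈ FIRST, also for every t ∈ FOLLOW(<S>) = {$}.

<S> -> <F>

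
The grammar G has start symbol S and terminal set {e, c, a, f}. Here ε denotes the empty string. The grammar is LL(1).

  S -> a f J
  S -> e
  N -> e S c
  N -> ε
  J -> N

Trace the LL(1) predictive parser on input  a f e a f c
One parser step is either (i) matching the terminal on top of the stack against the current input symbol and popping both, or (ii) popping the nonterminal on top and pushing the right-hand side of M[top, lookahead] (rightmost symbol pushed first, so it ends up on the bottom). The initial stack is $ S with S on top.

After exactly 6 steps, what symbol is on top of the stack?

step 1: stack=$ S  input=a f e a f c $  — expand S -> a f J
step 2: stack=$ J f a  input=a f e a f c $  — match a
step 3: stack=$ J f  input=f e a f c $  — match f
step 4: stack=$ J  input=e a f c $  — expand J -> N
step 5: stack=$ N  input=e a f c $  — expand N -> e S c
step 6: stack=$ c S e  input=e a f c $  — match e
Stack after step 6: $ c S (top = S).

S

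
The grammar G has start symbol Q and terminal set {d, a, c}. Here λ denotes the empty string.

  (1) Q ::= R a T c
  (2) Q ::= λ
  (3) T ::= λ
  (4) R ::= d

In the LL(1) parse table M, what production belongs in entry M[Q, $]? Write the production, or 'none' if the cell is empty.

Q ::= λ

FIRST(T) = {λ}
FIRST(R) = {d}
FIRST(Q) = {λ, d}  (via R a T c)
FOLLOW(Q) includes $ since Q is the start symbol.
FOLLOW(Q): Q appears on no right-hand side. Thus FOLLOW(Q) = {$}.
For Q ::= R a T c: FIRST(R a T c) = {d}, so it goes in M[Q, t] for t ∈ {d}.
For Q ::= λ: FIRST(λ) = {λ}, so it goes in M[Q, t] for t ∈ {}; since λ ∈ FIRST, also for every t ∈ FOLLOW(Q) = {$}.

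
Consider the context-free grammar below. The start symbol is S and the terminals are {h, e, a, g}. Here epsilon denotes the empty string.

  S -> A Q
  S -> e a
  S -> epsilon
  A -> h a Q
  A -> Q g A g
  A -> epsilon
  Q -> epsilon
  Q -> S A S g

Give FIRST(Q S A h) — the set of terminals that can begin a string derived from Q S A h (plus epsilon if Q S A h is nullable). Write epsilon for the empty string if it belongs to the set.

FIRST(S) = {epsilon, e, g, h}  (via A Q)
FIRST(A) = {epsilon, e, g, h}  (via Q g A g)
FIRST(Q) = {epsilon, e, g, h}  (via S A S g)
FIRST(Q S A h): take FIRST of each symbol in turn, carrying on past any symbol whose FIRST contains epsilon; result {e, g, h}.

{e, g, h}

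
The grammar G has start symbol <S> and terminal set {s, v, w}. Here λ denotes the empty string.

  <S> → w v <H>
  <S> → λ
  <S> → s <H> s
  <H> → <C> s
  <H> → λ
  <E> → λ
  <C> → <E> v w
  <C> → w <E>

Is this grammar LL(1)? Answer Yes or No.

FIRST(<S>) = {λ, s, w}
FIRST(<H>) = {λ, v, w}
FIRST(<E>) = {λ}
FIRST(<C>) = {v, w}
FOLLOW(<S>) = {$}
FOLLOW(<H>) = {$, s}
FOLLOW(<E>) = {s, v}
FOLLOW(<C>) = {s}
Each cell of M receives at most one production.

Yes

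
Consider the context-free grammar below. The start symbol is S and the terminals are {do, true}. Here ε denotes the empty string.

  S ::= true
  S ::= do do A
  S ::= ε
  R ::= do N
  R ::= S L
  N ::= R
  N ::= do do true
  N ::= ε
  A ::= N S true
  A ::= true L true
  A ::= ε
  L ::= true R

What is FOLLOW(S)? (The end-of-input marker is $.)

FIRST(S): from S::=true we get {true}; from S::=do do A we get {do}; from S::=ε we get {ε}. So FIRST(S) = {ε, do, true}.
FIRST(L): from L::=true R we get {true}. So FIRST(L) = {true}.
FIRST(R): from R::=do N we get {do}; from R::=S L we get {do, true}. So FIRST(R) = {do, true}.
FIRST(N): from N::=R we get {do, true}; from N::=do do true we get {do}; from N::=ε we get {ε}. So FIRST(N) = {ε, do, true}.
FIRST(A): from A::=N S true we get {do, true}; from A::=true L true we get {true}; from A::=ε we get {ε}. So FIRST(A) = {ε, do, true}.
FOLLOW(S) includes $ since S is the start symbol.
FOLLOW(S): in R::=S L, S is followed by L with FIRST {true}; in A::=N S true, S is followed by true with FIRST {true}. Thus FOLLOW(S) = {$, true}.
FOLLOW(A): in S::=do do A, the suffix after A is empty, so FOLLOW(A) ⊇ FOLLOW(S) = {$, true}. Thus FOLLOW(A) = {$, true}.
FOLLOW(R): in N::=R, the suffix after R is empty, so FOLLOW(R) ⊇ FOLLOW(N) = {do, true}; in L::=true R, the suffix after R is empty, so FOLLOW(R) ⊇ FOLLOW(L) = {do, true}. Thus FOLLOW(R) = {do, true}.
FOLLOW(N): in R::=do N, the suffix after N is empty, so FOLLOW(N) ⊇ FOLLOW(R) = {do, true}; in A::=N S true, N is followed by S true with FIRST {do, true}. Thus FOLLOW(N) = {do, true}.
FOLLOW(L): in R::=S L, the suffix after L is empty, so FOLLOW(L) ⊇ FOLLOW(R) = {do, true}; in A::=true L true, L is followed by true with FIRST {true}. Thus FOLLOW(L) = {do, true}.

{$, true}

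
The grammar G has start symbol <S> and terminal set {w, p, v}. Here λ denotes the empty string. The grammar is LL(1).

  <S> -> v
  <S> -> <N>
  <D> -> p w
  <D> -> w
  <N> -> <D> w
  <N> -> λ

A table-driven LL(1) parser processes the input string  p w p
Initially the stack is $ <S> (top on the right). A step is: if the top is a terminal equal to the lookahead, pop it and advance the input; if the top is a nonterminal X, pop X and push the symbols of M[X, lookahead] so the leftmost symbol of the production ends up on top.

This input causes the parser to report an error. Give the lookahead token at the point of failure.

p

     Stack    Input    Action
  1  $ <S>    p w p $  expand <S> -> <N>
  2  $ <N>    p w p $  expand <N> -> <D> w
  3  $ w <D>  p w p $  expand <D> -> p w
  4  $ w w p  p w p $  match p
  5  $ w w    w p $    match w
  6  $ w      p $      error: top is terminal w but lookahead is p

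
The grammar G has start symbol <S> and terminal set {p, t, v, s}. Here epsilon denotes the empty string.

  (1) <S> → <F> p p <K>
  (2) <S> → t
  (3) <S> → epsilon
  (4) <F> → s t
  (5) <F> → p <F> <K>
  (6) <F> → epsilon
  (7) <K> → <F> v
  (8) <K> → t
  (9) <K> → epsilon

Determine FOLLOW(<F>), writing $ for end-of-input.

{p, s, t, v}

FIRST(<F>) = {epsilon, p, s}
FIRST(<S>) = {epsilon, p, s, t}  (via <F> p p <K>)
FIRST(<K>) = {epsilon, p, s, t, v}  (via <F> v)
FOLLOW(<S>) includes $ since <S> is the start symbol.
FOLLOW(<S>): <S> appears on no right-hand side. Thus FOLLOW(<S>) = {$}.
FOLLOW(<F>): in <S>→<F> p p <K>, <F> is followed by p p <K> with FIRST {p}; in <F>→p <F> <K>, <F> is followed by <K> with FIRST {epsilon, p, s, t, v}; in <F>→p <F> <K>, the suffix after <F> is nullable (adds nothing new); in <K>→<F> v, <F> is followed by v with FIRST {v}. Thus FOLLOW(<F>) = {p, s, t, v}.
FOLLOW(<K>): in <S>→<F> p p <K>, the suffix after <K> is empty, so FOLLOW(<K>) ⊇ FOLLOW(<S>) = {$}; in <F>→p <F> <K>, the suffix after <K> is empty, so FOLLOW(<K>) ⊇ FOLLOW(<F>) = {p, s, t, v}. Thus FOLLOW(<K>) = {$, p, s, t, v}.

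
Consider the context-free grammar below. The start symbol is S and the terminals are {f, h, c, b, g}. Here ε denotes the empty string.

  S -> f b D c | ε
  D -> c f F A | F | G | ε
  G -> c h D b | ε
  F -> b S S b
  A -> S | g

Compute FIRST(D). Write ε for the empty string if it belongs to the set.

{ε, b, c}

FIRST(S) = {ε, f}
FIRST(G) = {ε, c}
FIRST(F) = {b}
FIRST(D) = {ε, b, c}  (via F, G)
FIRST(A) = {ε, f, g}  (via S)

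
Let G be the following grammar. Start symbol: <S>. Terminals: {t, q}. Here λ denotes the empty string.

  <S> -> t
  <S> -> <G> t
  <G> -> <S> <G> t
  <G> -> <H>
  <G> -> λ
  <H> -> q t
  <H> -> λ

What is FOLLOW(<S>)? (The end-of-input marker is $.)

FIRST(<H>): from <H>->q t we get {q}; from <H>->λ we get {λ}. So FIRST(<H>) = {λ, q}.
FIRST(<S>): from <S>->t we get {t}; from <S>-><G> t we get {q, t}. So FIRST(<S>) = {q, t}.
FIRST(<G>): from <G>-><S> <G> t we get {q, t}; from <G>-><H> we get {λ, q}; from <G>->λ we get {λ}. So FIRST(<G>) = {λ, q, t}.
FOLLOW(<S>) includes $ since <S> is the start symbol.
FOLLOW(<S>): in <G>-><S> <G> t, <S> is followed by <G> t with FIRST {q, t}. Thus FOLLOW(<S>) = {$, q, t}.
FOLLOW(<G>): in <S>-><G> t, <G> is followed by t with FIRST {t}; in <G>-><S> <G> t, <G> is followed by t with FIRST {t}. Thus FOLLOW(<G>) = {t}.
FOLLOW(<H>): in <G>-><H>, the suffix after <H> is empty, so FOLLOW(<H>) ⊇ FOLLOW(<G>) = {t}. Thus FOLLOW(<H>) = {t}.

{$, q, t}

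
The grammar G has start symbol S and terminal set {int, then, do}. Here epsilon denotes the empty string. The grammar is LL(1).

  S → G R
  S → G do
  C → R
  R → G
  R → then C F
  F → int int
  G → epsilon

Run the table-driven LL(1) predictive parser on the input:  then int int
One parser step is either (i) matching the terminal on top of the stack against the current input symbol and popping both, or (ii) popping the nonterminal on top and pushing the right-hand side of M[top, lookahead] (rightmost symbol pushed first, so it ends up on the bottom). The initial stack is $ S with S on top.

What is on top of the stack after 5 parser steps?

R

step 1: stack=$ S  input=then int int $  — expand S → G R
step 2: stack=$ R G  input=then int int $  — expand G → epsilon
step 3: stack=$ R  input=then int int $  — expand R → then C F
step 4: stack=$ F C then  input=then int int $  — match then
step 5: stack=$ F C  input=int int $  — expand C → R
Stack after step 5: $ F R (top = R).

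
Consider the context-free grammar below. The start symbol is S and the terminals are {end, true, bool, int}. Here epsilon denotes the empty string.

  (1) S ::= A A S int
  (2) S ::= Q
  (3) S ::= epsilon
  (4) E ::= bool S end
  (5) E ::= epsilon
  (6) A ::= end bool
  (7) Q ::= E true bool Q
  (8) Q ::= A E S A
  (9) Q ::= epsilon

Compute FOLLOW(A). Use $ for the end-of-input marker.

FIRST(E) = {epsilon, bool}
FIRST(A) = {end}
FIRST(Q) = {epsilon, bool, end, true}  (via E true bool Q, A E S A)
FIRST(S) = {epsilon, bool, end, true}  (via A A S int, Q)
FOLLOW(S) includes $ since S is the start symbol.
FOLLOW(S): in S::=A A S int, S is followed by int with FIRST {int}; in E::=bool S end, S is followed by end with FIRST {end}; in Q::=A E S A, S is followed by A with FIRST {end}. Thus FOLLOW(S) = {$, end, int}.
FOLLOW(E): in Q::=E true bool Q, E is followed by true bool Q with FIRST {true}; in Q::=A E S A, E is followed by S A with FIRST {bool, end, true}. Thus FOLLOW(E) = {bool, end, true}.
FOLLOW(Q): in S::=Q, the suffix after Q is empty, so FOLLOW(Q) ⊇ FOLLOW(S) = {$, end, int}; in Q::=E true bool Q, the suffix after Q is empty (adds nothing new). Thus FOLLOW(Q) = {$, end, int}.
FOLLOW(A): in S::=A A S int (occurrence 1), A is followed by A S int with FIRST {end}; in S::=A A S int (occurrence 2), A is followed by S int with FIRST {bool, end, int, true}; in Q::=A E S A (occurrence 1), A is followed by E S A with FIRST {bool, end, true}; in Q::=A E S A (occurrence 2), the suffix after A is empty, so FOLLOW(A) ⊇ FOLLOW(Q) = {$, end, int}. Thus FOLLOW(A) = {$, bool, end, int, true}.

{$, bool, end, int, true}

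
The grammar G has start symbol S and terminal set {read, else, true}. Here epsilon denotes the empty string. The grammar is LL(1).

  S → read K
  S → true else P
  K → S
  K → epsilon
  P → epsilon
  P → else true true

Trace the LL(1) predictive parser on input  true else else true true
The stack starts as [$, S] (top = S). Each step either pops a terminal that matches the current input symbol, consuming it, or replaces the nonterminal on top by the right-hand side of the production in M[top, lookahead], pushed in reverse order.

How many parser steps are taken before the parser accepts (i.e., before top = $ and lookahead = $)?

     Stack             Input                       Action
  1  $ S               true else else true true $  expand S → true else P
  2  $ P else true     true else else true true $  match true
  3  $ P else          else else true true $       match else
  4  $ P               else true true $            expand P → else true true
  5  $ true true else  else true true $            match else
  6  $ true true       true true $                 match true
  7  $ true            true $                      match true
Accept reached after 7 steps.

7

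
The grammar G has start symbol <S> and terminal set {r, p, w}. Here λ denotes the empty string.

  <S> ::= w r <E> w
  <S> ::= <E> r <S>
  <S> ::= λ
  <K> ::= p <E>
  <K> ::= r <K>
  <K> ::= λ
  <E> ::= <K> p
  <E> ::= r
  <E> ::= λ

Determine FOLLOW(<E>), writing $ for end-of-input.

FIRST(<K>): from <K>::=p <E> we get {p}; from <K>::=r <K> we get {r}; from <K>::=λ we get {λ}. So FIRST(<K>) = {λ, p, r}.
FIRST(<E>): from <E>::=<K> p we get {p, r}; from <E>::=r we get {r}; from <E>::=λ we get {λ}. So FIRST(<E>) = {λ, p, r}.
FIRST(<S>): from <S>::=w r <E> w we get {w}; from <S>::=<E> r <S> we get {p, r}; from <S>::=λ we get {λ}. So FIRST(<S>) = {λ, p, r, w}.
FOLLOW(<S>) includes $ since <S> is the start symbol.
FOLLOW(<S>): in <S>::=<E> r <S>, the suffix after <S> is empty (adds nothing new). Thus FOLLOW(<S>) = {$}.
FOLLOW(<K>): in <K>::=r <K>, the suffix after <K> is empty (adds nothing new); in <E>::=<K> p, <K> is followed by p with FIRST {p}. Thus FOLLOW(<K>) = {p}.
FOLLOW(<E>): in <S>::=w r <E> w, <E> is followed by w with FIRST {w}; in <S>::=<E> r <S>, <E> is followed by r <S> with FIRST {r}; in <K>::=p <E>, the suffix after <E> is empty, so FOLLOW(<E>) ⊇ FOLLOW(<K>) = {p}. Thus FOLLOW(<E>) = {p, r, w}.

{p, r, w}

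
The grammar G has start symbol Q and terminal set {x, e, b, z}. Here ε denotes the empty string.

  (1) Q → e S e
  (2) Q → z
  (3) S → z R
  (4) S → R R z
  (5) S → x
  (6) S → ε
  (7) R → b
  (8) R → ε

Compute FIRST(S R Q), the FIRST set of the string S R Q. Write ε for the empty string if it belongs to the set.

{b, e, x, z}

FIRST(Q): from Q→e S e we get {e}; from Q→z we get {z}. So FIRST(Q) = {e, z}.
FIRST(R): from R→b we get {b}; from R→ε we get {ε}. So FIRST(R) = {ε, b}.
FIRST(S): from S→z R we get {z}; from S→R R z we get {b, z}; from S→x we get {x}; from S→ε we get {ε}. So FIRST(S) = {ε, b, x, z}.
FIRST(S R Q): take FIRST of each symbol in turn, carrying on past any symbol whose FIRST contains ε; result {b, e, x, z}.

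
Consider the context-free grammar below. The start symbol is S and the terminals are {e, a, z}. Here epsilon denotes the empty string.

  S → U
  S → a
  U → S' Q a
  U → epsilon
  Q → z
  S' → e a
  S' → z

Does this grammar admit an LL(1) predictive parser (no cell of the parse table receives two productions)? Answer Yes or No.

FIRST(S) = {epsilon, a, e, z}
FIRST(U) = {epsilon, e, z}
FIRST(Q) = {z}
FIRST(S') = {e, z}
FOLLOW(S) = {$}
FOLLOW(U) = {$}
FOLLOW(Q) = {a}
FOLLOW(S') = {z}
Each cell of M receives at most one production.

Yes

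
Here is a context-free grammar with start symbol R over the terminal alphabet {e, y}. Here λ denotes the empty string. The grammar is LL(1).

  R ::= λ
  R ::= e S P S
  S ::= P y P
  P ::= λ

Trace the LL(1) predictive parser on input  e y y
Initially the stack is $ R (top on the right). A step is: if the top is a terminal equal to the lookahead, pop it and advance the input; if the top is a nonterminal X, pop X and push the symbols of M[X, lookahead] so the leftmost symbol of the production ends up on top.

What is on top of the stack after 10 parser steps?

      Stack        Input    Action
   1  $ R          e y y $  expand R ::= e S P S
   2  $ S P S e    e y y $  match e
   3  $ S P S      y y $    expand S ::= P y P
   4  $ S P P y P  y y $    expand P ::= λ
   5  $ S P P y    y y $    match y
   6  $ S P P      y $      expand P ::= λ
   7  $ S P        y $      expand P ::= λ
   8  $ S          y $      expand S ::= P y P
   9  $ P y P      y $      expand P ::= λ
  10  $ P y        y $      match y
Stack after step 10: $ P (top = P).

P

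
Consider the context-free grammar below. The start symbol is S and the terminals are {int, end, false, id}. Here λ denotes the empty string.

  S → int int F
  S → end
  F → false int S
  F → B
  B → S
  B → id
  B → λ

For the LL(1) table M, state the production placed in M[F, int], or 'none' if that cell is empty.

FIRST(S) = {end, int}
FIRST(B) = {λ, end, id, int}  (via S)
FIRST(F) = {λ, end, false, id, int}  (via B)
FOLLOW(S) includes $ since S is the start symbol.
FOLLOW(S): in F→false int S, the suffix after S is empty, so FOLLOW(S) ⊇ FOLLOW(F) = {$}; in B→S, the suffix after S is empty, so FOLLOW(S) ⊇ FOLLOW(B) = {$}. Thus FOLLOW(S) = {$}.
FOLLOW(F): in S→int int F, the suffix after F is empty, so FOLLOW(F) ⊇ FOLLOW(S) = {$}. Thus FOLLOW(F) = {$}.
For F → false int S: FIRST(false int S) = {false}, so it goes in M[F, t] for t ∈ {false}.
For F → B: FIRST(B) = {λ, end, id, int}, so it goes in M[F, t] for t ∈ {end, id, int}; since λ ∈ FIRST, also for every t ∈ FOLLOW(F) = {$}.

F → B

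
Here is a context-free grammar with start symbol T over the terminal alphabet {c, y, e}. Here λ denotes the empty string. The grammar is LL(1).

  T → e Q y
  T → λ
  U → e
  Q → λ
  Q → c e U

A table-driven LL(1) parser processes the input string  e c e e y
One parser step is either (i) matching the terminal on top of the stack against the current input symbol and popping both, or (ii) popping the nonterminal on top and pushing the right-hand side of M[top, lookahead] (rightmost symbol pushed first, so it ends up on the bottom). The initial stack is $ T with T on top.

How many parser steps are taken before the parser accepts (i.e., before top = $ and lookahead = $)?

8

step 1: stack=$ T  input=e c e e y $  — expand T → e Q y
step 2: stack=$ y Q e  input=e c e e y $  — match e
step 3: stack=$ y Q  input=c e e y $  — expand Q → c e U
step 4: stack=$ y U e c  input=c e e y $  — match c
step 5: stack=$ y U e  input=e e y $  — match e
step 6: stack=$ y U  input=e y $  — expand U → e
step 7: stack=$ y e  input=e y $  — match e
step 8: stack=$ y  input=y $  — match y
Accept reached after 8 steps.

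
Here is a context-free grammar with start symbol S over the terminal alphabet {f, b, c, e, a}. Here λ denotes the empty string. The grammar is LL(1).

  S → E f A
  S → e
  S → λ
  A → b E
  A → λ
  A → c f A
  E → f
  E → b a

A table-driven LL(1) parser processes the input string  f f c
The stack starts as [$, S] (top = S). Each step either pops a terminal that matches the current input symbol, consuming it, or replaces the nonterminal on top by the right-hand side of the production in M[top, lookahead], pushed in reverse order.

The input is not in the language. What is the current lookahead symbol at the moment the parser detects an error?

     Stack    Input    Action
  1  $ S      f f c $  expand S → E f A
  2  $ A f E  f f c $  expand E → f
  3  $ A f f  f f c $  match f
  4  $ A f    f c $    match f
  5  $ A      c $      expand A → c f A
  6  $ A f c  c $      match c
  7  $ A f    $        error: top is terminal f but lookahead is $

$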